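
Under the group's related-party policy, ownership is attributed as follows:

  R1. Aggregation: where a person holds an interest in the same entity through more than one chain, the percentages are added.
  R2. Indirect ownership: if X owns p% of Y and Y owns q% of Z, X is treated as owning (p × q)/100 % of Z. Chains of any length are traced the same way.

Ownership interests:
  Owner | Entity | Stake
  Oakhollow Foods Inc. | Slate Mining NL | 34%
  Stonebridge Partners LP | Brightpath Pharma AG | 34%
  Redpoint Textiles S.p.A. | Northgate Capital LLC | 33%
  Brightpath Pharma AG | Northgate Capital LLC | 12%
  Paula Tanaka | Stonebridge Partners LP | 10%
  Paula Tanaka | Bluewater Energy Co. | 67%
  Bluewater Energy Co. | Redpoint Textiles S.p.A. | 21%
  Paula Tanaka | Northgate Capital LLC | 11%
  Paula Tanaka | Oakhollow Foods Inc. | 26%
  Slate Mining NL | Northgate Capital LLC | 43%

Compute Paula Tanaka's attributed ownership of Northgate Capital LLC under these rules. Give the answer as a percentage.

Chain via Oakhollow Foods Inc. → Slate Mining NL (R2): 26% × 34% × 43% = 3.8012% of Northgate Capital LLC.
Chain via Stonebridge Partners LP → Brightpath Pharma AG (R2): 10% × 34% × 12% = 0.408% of Northgate Capital LLC.
Chain via Bluewater Energy Co. → Redpoint Textiles S.p.A. (R2): 67% × 21% × 33% = 4.6431% of Northgate Capital LLC.
Direct interest in Northgate Capital LLC: 11%.
Aggregating (R1): 3.8012% + 0.408% + 4.6431% + 11% = 19.8523%.

19.8523%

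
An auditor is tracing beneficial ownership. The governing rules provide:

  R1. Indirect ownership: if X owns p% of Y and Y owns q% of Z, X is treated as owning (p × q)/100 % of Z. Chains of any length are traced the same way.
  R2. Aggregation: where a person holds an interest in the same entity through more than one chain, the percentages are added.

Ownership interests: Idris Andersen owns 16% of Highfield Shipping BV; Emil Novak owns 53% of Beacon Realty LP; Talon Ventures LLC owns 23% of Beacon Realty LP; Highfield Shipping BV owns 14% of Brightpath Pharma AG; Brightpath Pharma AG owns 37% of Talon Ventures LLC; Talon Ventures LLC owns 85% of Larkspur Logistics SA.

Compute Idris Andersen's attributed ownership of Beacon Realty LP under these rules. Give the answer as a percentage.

Chain via Highfield Shipping BV → Brightpath Pharma AG → Talon Ventures LLC (R1): 16% × 14% × 37% × 23% = 0.190624% of Beacon Realty LP.

0.190624%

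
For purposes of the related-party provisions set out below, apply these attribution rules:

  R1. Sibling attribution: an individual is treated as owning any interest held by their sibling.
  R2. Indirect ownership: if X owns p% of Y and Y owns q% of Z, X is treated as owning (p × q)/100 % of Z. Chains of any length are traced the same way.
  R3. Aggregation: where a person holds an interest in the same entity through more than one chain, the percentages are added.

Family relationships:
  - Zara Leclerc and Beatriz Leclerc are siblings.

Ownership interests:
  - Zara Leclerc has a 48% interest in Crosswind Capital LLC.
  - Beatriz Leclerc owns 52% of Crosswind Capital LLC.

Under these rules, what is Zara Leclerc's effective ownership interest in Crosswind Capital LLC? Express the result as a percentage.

100%

By sibling attribution (R1), Zara Leclerc is treated as also owning Beatriz Leclerc's interest in Crosswind Capital LLC, giving 48% + 52% = 100%.
Direct interest in Crosswind Capital LLC: 100%.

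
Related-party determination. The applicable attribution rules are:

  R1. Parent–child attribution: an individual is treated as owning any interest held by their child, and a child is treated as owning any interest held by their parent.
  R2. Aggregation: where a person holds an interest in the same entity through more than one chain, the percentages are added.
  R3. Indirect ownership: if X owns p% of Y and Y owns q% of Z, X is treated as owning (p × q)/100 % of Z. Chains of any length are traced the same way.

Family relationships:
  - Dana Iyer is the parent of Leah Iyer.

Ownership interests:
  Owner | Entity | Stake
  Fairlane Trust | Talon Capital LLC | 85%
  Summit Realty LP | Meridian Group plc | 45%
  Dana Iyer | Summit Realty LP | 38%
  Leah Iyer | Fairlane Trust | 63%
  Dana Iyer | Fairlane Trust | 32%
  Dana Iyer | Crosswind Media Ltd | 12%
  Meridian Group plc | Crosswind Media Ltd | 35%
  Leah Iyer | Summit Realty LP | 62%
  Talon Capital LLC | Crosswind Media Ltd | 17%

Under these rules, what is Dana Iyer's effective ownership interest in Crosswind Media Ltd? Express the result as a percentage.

By parent–child attribution (R1), Dana Iyer is treated as also owning Leah Iyer's interest in Fairlane Trust, giving 32% + 63% = 95%.
By parent–child attribution (R1), Dana Iyer is treated as also owning Leah Iyer's interest in Summit Realty LP, giving 38% + 62% = 100%.
Chain via Fairlane Trust → Talon Capital LLC (R3): 95% × 85% × 17% = 13.7275% of Crosswind Media Ltd.
Chain via Summit Realty LP → Meridian Group plc (R3): 100% × 45% × 35% = 15.75% of Crosswind Media Ltd.
Direct interest in Crosswind Media Ltd: 12%.
Aggregating (R2): 13.7275% + 15.75% + 12% = 41.4775%.

41.4775%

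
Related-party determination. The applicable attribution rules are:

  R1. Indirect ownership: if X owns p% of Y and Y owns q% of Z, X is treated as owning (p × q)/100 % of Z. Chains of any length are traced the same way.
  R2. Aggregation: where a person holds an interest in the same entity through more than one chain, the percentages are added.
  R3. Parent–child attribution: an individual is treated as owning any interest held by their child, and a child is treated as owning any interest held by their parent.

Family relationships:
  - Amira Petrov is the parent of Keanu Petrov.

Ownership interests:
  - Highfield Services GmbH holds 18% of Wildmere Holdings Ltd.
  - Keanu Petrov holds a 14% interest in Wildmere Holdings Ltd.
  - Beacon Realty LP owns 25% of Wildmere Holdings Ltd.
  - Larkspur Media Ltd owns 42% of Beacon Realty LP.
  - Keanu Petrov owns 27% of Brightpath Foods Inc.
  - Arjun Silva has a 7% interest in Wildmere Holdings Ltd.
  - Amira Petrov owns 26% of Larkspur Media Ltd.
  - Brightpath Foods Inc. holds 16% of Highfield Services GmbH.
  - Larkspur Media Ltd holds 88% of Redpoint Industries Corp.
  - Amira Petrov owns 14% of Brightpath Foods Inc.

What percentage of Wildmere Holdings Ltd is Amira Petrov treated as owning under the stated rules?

By parent–child attribution (R3), Amira Petrov is treated as also owning Keanu Petrov's interest in Brightpath Foods Inc, giving 14% + 27% = 41%.
By parent–child attribution (R3), Amira Petrov is treated as owning Keanu Petrov's 14% interest in Wildmere Holdings Ltd.
Chain via Larkspur Media Ltd → Beacon Realty LP (R1): 26% × 42% × 25% = 2.73% of Wildmere Holdings Ltd.
Chain via Brightpath Foods Inc. → Highfield Services GmbH (R1): 41% × 16% × 18% = 1.1808% of Wildmere Holdings Ltd.
Direct interest in Wildmere Holdings Ltd: 14%.
Aggregating (R2): 2.73% + 1.1808% + 14% = 17.9108%.

17.9108%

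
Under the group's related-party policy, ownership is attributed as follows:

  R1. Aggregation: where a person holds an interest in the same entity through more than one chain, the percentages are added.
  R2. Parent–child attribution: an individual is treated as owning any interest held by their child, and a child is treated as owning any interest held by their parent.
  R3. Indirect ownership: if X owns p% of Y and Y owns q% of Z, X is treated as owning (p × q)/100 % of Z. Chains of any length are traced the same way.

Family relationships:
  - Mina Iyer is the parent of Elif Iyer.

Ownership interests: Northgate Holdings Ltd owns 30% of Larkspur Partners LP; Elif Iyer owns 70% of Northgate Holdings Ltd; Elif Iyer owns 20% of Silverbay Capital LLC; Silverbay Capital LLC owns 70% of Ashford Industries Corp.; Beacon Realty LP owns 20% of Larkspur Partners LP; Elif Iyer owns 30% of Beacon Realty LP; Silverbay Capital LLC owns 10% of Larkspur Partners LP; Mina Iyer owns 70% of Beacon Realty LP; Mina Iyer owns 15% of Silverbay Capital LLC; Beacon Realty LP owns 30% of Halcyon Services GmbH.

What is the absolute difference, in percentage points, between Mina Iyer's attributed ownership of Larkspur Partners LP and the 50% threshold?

5.5

By parent–child attribution (R2), Mina Iyer is treated as also owning Elif Iyer's interest in Beacon Realty LP, giving 70% + 30% = 100%.
By parent–child attribution (R2), Mina Iyer is treated as also owning Elif Iyer's interest in Silverbay Capital LLC, giving 15% + 20% = 35%.
By parent–child attribution (R2), Mina Iyer is treated as owning Elif Iyer's 70% interest in Northgate Holdings Ltd.
Chain via Beacon Realty LP (R3): 100% × 20% = 20% of Larkspur Partners LP.
Chain via Silverbay Capital LLC (R3): 35% × 10% = 3.5% of Larkspur Partners LP.
Chain via Northgate Holdings Ltd (R3): 70% × 30% = 21% of Larkspur Partners LP.
Aggregating (R1): 20% + 3.5% + 21% = 44.5%.
44.5% falls short of the 50% threshold by 5.5 percentage points.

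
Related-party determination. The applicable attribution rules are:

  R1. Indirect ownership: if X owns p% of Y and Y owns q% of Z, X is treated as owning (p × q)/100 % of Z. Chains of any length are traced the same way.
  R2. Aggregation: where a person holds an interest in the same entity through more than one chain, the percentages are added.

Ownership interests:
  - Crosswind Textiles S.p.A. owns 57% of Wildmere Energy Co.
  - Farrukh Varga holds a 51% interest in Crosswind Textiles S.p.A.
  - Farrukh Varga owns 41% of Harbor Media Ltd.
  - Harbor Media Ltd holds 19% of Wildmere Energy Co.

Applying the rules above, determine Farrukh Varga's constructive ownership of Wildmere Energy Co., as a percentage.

36.86%

Chain via Harbor Media Ltd (R1): 41% × 19% = 7.79% of Wildmere Energy Co.
Chain via Crosswind Textiles S.p.A. (R1): 51% × 57% = 29.07% of Wildmere Energy Co.
Aggregating (R2): 7.79% + 29.07% = 36.86%.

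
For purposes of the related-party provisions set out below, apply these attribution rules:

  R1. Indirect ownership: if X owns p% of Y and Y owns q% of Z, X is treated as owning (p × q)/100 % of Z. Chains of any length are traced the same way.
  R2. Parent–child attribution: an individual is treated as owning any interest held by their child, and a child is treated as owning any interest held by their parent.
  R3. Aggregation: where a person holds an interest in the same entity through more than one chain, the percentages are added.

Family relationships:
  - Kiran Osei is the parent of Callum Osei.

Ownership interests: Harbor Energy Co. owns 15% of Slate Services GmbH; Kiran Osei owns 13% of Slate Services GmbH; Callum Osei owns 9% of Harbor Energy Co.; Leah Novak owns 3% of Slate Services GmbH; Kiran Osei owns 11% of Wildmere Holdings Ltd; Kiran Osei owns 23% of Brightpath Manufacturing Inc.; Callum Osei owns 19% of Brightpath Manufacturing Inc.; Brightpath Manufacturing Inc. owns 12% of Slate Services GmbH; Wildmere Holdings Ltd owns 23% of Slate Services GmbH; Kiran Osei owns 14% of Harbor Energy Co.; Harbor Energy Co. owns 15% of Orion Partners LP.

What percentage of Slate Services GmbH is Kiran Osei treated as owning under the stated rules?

24.02%

By parent–child attribution (R2), Kiran Osei is treated as also owning Callum Osei's interest in Harbor Energy Co, giving 14% + 9% = 23%.
By parent–child attribution (R2), Kiran Osei is treated as also owning Callum Osei's interest in Brightpath Manufacturing Inc, giving 23% + 19% = 42%.
Chain via Harbor Energy Co. (R1): 23% × 15% = 3.45% of Slate Services GmbH.
Chain via Wildmere Holdings Ltd (R1): 11% × 23% = 2.53% of Slate Services GmbH.
Chain via Brightpath Manufacturing Inc. (R1): 42% × 12% = 5.04% of Slate Services GmbH.
Direct interest in Slate Services GmbH: 13%.
Aggregating (R3): 3.45% + 2.53% + 5.04% + 13% = 24.02%.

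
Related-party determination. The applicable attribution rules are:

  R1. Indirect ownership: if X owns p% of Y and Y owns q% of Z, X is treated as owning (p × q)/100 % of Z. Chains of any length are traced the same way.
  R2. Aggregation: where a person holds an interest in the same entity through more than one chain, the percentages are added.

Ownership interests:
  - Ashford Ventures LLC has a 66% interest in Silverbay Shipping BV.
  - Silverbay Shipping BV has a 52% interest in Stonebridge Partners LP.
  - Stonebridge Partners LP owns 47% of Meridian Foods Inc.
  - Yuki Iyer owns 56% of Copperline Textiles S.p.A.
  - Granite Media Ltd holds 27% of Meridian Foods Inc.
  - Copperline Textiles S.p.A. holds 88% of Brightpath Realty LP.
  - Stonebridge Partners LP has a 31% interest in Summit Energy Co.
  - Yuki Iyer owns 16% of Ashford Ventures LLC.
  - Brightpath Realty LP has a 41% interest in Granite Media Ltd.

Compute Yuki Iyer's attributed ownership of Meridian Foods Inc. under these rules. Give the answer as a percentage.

8.03616%

Chain via Copperline Textiles S.p.A. → Brightpath Realty LP → Granite Media Ltd (R1): 56% × 88% × 41% × 27% = 5.455296% of Meridian Foods Inc.
Chain via Ashford Ventures LLC → Silverbay Shipping BV → Stonebridge Partners LP (R1): 16% × 66% × 52% × 47% = 2.580864% of Meridian Foods Inc.
Aggregating (R2): 5.455296% + 2.580864% = 8.03616%.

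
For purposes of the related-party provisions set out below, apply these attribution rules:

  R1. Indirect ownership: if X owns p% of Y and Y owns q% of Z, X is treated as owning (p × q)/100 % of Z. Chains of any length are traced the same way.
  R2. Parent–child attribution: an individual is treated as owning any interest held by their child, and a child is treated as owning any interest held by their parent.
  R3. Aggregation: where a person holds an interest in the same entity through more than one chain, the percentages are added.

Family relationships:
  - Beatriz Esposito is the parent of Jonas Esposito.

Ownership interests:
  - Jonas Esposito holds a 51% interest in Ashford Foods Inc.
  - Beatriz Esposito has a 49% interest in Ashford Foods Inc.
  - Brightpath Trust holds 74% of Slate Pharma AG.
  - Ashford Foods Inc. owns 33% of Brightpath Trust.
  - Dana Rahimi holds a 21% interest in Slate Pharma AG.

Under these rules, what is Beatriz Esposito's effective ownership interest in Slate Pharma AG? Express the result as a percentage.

24.42%

By parent–child attribution (R2), Beatriz Esposito is treated as also owning Jonas Esposito's interest in Ashford Foods Inc, giving 49% + 51% = 100%.
Chain via Ashford Foods Inc. → Brightpath Trust (R1): 100% × 33% × 74% = 24.42% of Slate Pharma AG.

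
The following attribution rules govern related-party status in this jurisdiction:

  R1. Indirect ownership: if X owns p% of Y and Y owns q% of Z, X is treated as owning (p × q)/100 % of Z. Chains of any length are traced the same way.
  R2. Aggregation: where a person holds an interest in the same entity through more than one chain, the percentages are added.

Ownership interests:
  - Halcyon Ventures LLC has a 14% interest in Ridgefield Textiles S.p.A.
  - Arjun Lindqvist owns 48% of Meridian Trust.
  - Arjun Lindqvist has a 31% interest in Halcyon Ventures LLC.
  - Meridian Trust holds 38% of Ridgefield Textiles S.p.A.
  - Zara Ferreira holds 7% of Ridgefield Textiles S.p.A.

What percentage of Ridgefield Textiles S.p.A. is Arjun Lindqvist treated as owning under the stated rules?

Chain via Halcyon Ventures LLC (R1): 31% × 14% = 4.34% of Ridgefield Textiles S.p.A.
Chain via Meridian Trust (R1): 48% × 38% = 18.24% of Ridgefield Textiles S.p.A.
Aggregating (R2): 4.34% + 18.24% = 22.58%.

22.58%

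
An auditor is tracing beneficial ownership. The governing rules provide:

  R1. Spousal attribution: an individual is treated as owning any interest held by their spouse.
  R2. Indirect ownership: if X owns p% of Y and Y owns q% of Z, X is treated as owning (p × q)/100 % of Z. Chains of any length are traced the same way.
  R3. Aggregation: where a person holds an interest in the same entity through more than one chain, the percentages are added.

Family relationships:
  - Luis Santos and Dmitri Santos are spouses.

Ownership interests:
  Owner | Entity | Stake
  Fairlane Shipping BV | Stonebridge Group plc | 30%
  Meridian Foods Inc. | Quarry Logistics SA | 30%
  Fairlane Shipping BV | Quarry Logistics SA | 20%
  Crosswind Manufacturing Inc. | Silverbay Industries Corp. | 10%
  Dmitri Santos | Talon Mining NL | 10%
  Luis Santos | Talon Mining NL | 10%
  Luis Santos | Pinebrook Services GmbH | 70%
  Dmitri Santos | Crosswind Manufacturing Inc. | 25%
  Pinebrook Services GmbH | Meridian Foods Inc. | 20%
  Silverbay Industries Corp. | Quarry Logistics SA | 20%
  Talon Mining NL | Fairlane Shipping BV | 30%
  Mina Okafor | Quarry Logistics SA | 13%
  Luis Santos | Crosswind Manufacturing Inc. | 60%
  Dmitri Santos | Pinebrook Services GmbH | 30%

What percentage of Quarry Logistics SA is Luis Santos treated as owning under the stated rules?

By spousal attribution (R1), Luis Santos is treated as also owning Dmitri Santos's interest in Pinebrook Services GmbH, giving 70% + 30% = 100%.
By spousal attribution (R1), Luis Santos is treated as also owning Dmitri Santos's interest in Crosswind Manufacturing Inc, giving 60% + 25% = 85%.
By spousal attribution (R1), Luis Santos is treated as also owning Dmitri Santos's interest in Talon Mining NL, giving 10% + 10% = 20%.
Chain via Pinebrook Services GmbH → Meridian Foods Inc. (R2): 100% × 20% × 30% = 6% of Quarry Logistics SA.
Chain via Crosswind Manufacturing Inc. → Silverbay Industries Corp. (R2): 85% × 10% × 20% = 1.7% of Quarry Logistics SA.
Chain via Talon Mining NL → Fairlane Shipping BV (R2): 20% × 30% × 20% = 1.2% of Quarry Logistics SA.
Aggregating (R3): 6% + 1.7% + 1.2% = 8.9%.

8.9%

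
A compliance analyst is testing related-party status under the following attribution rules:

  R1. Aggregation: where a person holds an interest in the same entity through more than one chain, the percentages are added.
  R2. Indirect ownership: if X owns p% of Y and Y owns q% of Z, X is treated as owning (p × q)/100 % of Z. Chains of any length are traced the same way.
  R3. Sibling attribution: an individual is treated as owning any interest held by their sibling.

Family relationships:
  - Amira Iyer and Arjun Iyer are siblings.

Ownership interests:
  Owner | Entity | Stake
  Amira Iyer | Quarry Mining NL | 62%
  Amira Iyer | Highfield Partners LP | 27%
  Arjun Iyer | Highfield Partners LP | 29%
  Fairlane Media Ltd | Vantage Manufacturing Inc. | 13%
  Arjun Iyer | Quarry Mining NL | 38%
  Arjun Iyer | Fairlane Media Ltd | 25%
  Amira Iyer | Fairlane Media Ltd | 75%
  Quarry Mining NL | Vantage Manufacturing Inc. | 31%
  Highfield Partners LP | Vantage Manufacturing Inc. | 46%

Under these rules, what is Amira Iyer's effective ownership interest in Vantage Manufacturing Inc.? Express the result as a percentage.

69.76%

By sibling attribution (R3), Amira Iyer is treated as also owning Arjun Iyer's interest in Quarry Mining NL, giving 62% + 38% = 100%.
By sibling attribution (R3), Amira Iyer is treated as also owning Arjun Iyer's interest in Highfield Partners LP, giving 27% + 29% = 56%.
By sibling attribution (R3), Amira Iyer is treated as also owning Arjun Iyer's interest in Fairlane Media Ltd, giving 75% + 25% = 100%.
Chain via Quarry Mining NL (R2): 100% × 31% = 31% of Vantage Manufacturing Inc.
Chain via Highfield Partners LP (R2): 56% × 46% = 25.76% of Vantage Manufacturing Inc.
Chain via Fairlane Media Ltd (R2): 100% × 13% = 13% of Vantage Manufacturing Inc.
Aggregating (R1): 31% + 25.76% + 13% = 69.76%.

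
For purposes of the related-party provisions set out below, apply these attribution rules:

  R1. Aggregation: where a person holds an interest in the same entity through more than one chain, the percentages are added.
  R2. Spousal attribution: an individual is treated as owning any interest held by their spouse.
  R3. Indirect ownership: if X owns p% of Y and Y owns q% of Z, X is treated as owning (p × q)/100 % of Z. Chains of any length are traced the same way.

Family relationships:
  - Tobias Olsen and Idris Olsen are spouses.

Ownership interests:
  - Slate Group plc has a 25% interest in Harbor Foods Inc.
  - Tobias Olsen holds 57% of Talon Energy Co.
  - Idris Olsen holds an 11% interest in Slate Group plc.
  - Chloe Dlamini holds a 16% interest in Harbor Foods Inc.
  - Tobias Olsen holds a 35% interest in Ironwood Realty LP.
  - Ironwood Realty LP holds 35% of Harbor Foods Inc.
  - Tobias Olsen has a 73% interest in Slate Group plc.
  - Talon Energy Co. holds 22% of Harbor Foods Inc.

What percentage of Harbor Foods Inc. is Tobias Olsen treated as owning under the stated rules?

45.79%

By spousal attribution (R2), Tobias Olsen is treated as also owning Idris Olsen's interest in Slate Group plc, giving 73% + 11% = 84%.
Chain via Slate Group plc (R3): 84% × 25% = 21% of Harbor Foods Inc.
Chain via Talon Energy Co. (R3): 57% × 22% = 12.54% of Harbor Foods Inc.
Chain via Ironwood Realty LP (R3): 35% × 35% = 12.25% of Harbor Foods Inc.
Aggregating (R1): 21% + 12.54% + 12.25% = 45.79%.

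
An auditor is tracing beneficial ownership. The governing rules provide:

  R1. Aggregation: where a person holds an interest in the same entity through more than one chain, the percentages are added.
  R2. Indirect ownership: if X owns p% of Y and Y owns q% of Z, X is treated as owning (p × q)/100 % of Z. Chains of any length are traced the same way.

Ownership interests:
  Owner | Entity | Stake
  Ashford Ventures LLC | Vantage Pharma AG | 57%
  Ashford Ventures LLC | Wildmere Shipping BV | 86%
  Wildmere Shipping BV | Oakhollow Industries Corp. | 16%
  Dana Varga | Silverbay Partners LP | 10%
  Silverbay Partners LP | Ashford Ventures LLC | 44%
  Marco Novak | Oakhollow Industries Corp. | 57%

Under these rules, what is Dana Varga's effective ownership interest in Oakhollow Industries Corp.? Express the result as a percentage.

0.60544%

Chain via Silverbay Partners LP → Ashford Ventures LLC → Wildmere Shipping BV (R2): 10% × 44% × 86% × 16% = 0.60544% of Oakhollow Industries Corp.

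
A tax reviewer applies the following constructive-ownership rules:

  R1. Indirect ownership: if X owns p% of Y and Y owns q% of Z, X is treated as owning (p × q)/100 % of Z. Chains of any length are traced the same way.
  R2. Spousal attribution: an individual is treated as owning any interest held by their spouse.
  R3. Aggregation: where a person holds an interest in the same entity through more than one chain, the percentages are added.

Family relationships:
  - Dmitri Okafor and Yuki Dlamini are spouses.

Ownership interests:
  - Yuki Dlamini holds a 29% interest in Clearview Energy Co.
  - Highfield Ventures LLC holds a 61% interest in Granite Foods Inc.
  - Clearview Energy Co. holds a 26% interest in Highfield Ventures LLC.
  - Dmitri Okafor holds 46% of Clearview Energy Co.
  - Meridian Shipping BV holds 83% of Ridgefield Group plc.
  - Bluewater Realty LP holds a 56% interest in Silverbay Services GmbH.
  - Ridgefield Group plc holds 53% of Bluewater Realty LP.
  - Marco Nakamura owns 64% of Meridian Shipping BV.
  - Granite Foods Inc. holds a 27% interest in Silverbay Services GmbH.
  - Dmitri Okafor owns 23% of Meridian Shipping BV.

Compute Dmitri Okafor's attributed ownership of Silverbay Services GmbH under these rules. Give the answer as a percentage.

By spousal attribution (R2), Dmitri Okafor is treated as also owning Yuki Dlamini's interest in Clearview Energy Co, giving 46% + 29% = 75%.
Chain via Clearview Energy Co. → Highfield Ventures LLC → Granite Foods Inc. (R1): 75% × 26% × 61% × 27% = 3.21165% of Silverbay Services GmbH.
Chain via Meridian Shipping BV → Ridgefield Group plc → Bluewater Realty LP (R1): 23% × 83% × 53% × 56% = 5.665912% of Silverbay Services GmbH.
Aggregating (R3): 3.21165% + 5.665912% = 8.877562%.

8.877562%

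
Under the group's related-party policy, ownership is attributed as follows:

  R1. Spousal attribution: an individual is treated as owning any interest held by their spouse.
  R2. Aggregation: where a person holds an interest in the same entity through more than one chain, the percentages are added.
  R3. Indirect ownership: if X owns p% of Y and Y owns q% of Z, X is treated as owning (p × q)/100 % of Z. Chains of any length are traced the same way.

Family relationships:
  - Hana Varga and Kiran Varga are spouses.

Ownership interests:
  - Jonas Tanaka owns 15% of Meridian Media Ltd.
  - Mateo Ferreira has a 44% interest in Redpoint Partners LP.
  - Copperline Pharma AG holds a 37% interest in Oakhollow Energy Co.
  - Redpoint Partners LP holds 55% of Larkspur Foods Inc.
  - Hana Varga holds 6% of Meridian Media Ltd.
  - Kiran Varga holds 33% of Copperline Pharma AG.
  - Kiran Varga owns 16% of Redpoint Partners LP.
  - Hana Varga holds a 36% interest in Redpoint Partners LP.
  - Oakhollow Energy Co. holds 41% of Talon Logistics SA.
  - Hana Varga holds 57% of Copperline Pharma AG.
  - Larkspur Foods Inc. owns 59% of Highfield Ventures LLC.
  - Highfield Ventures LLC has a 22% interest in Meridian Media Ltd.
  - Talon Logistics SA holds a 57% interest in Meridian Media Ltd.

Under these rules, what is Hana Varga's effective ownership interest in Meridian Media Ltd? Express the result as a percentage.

17.49449%

By spousal attribution (R1), Hana Varga is treated as also owning Kiran Varga's interest in Redpoint Partners LP, giving 36% + 16% = 52%.
By spousal attribution (R1), Hana Varga is treated as also owning Kiran Varga's interest in Copperline Pharma AG, giving 57% + 33% = 90%.
Chain via Redpoint Partners LP → Larkspur Foods Inc. → Highfield Ventures LLC (R3): 52% × 55% × 59% × 22% = 3.71228% of Meridian Media Ltd.
Chain via Copperline Pharma AG → Oakhollow Energy Co. → Talon Logistics SA (R3): 90% × 37% × 41% × 57% = 7.78221% of Meridian Media Ltd.
Direct interest in Meridian Media Ltd: 6%.
Aggregating (R2): 3.71228% + 7.78221% + 6% = 17.49449%.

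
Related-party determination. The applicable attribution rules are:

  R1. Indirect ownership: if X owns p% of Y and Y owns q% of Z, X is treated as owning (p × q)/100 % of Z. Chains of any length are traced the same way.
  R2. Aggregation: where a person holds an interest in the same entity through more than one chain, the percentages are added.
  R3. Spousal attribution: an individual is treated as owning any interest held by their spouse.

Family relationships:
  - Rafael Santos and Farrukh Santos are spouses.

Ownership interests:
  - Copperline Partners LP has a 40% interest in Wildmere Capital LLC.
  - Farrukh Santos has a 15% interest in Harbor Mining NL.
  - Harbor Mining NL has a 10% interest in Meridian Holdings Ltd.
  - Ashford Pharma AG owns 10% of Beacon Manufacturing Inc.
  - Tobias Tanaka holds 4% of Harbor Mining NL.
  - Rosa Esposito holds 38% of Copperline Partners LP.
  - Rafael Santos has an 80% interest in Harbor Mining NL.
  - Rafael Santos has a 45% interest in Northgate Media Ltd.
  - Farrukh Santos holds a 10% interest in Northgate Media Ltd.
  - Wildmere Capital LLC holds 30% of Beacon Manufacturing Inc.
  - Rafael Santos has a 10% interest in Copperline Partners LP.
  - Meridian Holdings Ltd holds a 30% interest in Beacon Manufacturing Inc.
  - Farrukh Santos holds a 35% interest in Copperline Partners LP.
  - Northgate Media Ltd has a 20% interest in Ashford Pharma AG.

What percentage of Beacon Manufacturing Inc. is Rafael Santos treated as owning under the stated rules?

9.35%

By spousal attribution (R3), Rafael Santos is treated as also owning Farrukh Santos's interest in Copperline Partners LP, giving 10% + 35% = 45%.
By spousal attribution (R3), Rafael Santos is treated as also owning Farrukh Santos's interest in Northgate Media Ltd, giving 45% + 10% = 55%.
By spousal attribution (R3), Rafael Santos is treated as also owning Farrukh Santos's interest in Harbor Mining NL, giving 80% + 15% = 95%.
Chain via Copperline Partners LP → Wildmere Capital LLC (R1): 45% × 40% × 30% = 5.4% of Beacon Manufacturing Inc.
Chain via Northgate Media Ltd → Ashford Pharma AG (R1): 55% × 20% × 10% = 1.1% of Beacon Manufacturing Inc.
Chain via Harbor Mining NL → Meridian Holdings Ltd (R1): 95% × 10% × 30% = 2.85% of Beacon Manufacturing Inc.
Aggregating (R2): 5.4% + 1.1% + 2.85% = 9.35%.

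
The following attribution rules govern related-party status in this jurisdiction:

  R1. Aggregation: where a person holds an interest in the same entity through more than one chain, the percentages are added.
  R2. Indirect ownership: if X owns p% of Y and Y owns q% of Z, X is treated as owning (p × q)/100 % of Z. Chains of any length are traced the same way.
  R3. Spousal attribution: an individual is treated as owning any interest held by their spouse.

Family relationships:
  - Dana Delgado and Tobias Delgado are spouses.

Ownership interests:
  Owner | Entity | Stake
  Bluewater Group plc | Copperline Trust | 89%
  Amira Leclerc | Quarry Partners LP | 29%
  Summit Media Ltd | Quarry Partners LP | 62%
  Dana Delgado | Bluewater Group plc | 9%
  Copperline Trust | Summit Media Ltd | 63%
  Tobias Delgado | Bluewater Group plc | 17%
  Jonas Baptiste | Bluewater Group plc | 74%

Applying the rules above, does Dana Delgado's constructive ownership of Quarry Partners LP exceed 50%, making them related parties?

By spousal attribution (R3), Dana Delgado is treated as also owning Tobias Delgado's interest in Bluewater Group plc, giving 9% + 17% = 26%.
Chain via Bluewater Group plc → Copperline Trust → Summit Media Ltd (R2): 26% × 89% × 63% × 62% = 9.038484% of Quarry Partners LP.
9.038484% does not exceed the 50% threshold, so Dana is not a related party to Quarry Partners LP.

No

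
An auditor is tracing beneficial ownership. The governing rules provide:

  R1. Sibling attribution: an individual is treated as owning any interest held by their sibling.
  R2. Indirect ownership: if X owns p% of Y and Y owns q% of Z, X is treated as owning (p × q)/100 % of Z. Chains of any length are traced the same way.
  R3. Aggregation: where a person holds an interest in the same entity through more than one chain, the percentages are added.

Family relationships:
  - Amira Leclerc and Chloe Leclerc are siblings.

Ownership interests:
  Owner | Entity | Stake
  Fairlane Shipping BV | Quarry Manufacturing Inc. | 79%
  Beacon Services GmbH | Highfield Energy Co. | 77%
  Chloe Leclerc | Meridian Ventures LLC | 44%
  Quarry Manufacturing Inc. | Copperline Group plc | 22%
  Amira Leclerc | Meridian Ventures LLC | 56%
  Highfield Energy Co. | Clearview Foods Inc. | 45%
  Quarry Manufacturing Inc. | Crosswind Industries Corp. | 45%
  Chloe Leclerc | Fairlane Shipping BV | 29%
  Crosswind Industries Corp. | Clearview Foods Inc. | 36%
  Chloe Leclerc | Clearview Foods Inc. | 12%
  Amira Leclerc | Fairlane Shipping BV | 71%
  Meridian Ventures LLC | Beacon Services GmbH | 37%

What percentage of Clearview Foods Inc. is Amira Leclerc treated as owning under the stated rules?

By sibling attribution (R1), Amira Leclerc is treated as also owning Chloe Leclerc's interest in Fairlane Shipping BV, giving 71% + 29% = 100%.
By sibling attribution (R1), Amira Leclerc is treated as also owning Chloe Leclerc's interest in Meridian Ventures LLC, giving 56% + 44% = 100%.
By sibling attribution (R1), Amira Leclerc is treated as owning Chloe Leclerc's 12% interest in Clearview Foods Inc.
Chain via Fairlane Shipping BV → Quarry Manufacturing Inc. → Crosswind Industries Corp. (R2): 100% × 79% × 45% × 36% = 12.798% of Clearview Foods Inc.
Chain via Meridian Ventures LLC → Beacon Services GmbH → Highfield Energy Co. (R2): 100% × 37% × 77% × 45% = 12.8205% of Clearview Foods Inc.
Direct interest in Clearview Foods Inc: 12%.
Aggregating (R3): 12.798% + 12.8205% + 12% = 37.6185%.

37.6185%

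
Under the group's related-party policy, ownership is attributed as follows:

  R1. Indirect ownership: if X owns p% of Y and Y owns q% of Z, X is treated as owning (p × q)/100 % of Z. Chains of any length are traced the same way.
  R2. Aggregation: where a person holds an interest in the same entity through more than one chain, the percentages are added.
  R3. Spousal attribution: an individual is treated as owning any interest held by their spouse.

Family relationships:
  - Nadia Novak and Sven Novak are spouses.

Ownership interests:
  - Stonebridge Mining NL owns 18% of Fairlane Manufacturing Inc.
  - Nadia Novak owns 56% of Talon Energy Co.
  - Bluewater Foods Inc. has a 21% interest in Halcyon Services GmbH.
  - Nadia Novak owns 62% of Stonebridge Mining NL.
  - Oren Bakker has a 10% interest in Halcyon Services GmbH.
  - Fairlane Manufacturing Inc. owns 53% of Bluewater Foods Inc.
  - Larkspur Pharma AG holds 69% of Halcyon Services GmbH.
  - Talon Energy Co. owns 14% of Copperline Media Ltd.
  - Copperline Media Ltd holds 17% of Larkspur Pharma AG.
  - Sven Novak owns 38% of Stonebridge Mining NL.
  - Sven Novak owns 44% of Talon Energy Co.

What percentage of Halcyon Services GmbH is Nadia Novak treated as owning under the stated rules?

3.6456%

By spousal attribution (R3), Nadia Novak is treated as also owning Sven Novak's interest in Stonebridge Mining NL, giving 62% + 38% = 100%.
By spousal attribution (R3), Nadia Novak is treated as also owning Sven Novak's interest in Talon Energy Co, giving 56% + 44% = 100%.
Chain via Stonebridge Mining NL → Fairlane Manufacturing Inc. → Bluewater Foods Inc. (R1): 100% × 18% × 53% × 21% = 2.0034% of Halcyon Services GmbH.
Chain via Talon Energy Co. → Copperline Media Ltd → Larkspur Pharma AG (R1): 100% × 14% × 17% × 69% = 1.6422% of Halcyon Services GmbH.
Aggregating (R2): 2.0034% + 1.6422% = 3.6456%.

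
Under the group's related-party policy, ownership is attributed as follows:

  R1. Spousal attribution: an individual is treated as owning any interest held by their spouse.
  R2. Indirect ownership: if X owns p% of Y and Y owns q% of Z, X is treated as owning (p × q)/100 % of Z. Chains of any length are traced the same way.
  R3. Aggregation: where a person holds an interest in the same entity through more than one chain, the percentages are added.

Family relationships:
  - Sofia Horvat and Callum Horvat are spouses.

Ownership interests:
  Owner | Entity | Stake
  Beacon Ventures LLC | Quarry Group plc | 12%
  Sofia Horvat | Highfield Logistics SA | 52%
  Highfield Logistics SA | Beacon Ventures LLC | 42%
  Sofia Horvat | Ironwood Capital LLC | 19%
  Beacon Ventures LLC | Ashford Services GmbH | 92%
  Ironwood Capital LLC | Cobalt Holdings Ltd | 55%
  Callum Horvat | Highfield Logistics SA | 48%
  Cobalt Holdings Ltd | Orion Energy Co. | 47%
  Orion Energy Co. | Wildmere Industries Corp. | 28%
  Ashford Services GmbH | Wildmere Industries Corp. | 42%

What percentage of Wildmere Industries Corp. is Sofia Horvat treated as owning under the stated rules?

By spousal attribution (R1), Sofia Horvat is treated as also owning Callum Horvat's interest in Highfield Logistics SA, giving 52% + 48% = 100%.
Chain via Ironwood Capital LLC → Cobalt Holdings Ltd → Orion Energy Co. (R2): 19% × 55% × 47% × 28% = 1.37522% of Wildmere Industries Corp.
Chain via Highfield Logistics SA → Beacon Ventures LLC → Ashford Services GmbH (R2): 100% × 42% × 92% × 42% = 16.2288% of Wildmere Industries Corp.
Aggregating (R3): 1.37522% + 16.2288% = 17.60402%.

17.60402%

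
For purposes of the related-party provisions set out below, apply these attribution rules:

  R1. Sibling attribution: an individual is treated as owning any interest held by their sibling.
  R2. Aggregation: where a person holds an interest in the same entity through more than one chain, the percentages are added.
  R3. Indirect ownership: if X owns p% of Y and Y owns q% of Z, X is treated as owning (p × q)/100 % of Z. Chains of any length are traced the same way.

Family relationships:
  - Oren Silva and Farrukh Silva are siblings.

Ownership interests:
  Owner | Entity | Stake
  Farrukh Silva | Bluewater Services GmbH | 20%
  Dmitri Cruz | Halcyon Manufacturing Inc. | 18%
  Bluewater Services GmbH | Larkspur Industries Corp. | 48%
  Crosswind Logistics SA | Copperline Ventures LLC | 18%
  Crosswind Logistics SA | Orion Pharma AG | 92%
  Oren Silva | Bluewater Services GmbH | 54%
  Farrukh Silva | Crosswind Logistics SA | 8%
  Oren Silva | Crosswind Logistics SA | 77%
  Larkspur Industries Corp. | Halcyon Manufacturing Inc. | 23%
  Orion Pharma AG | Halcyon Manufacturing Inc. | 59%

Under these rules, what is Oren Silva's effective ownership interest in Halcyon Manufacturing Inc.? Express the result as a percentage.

54.3076%

By sibling attribution (R1), Oren Silva is treated as also owning Farrukh Silva's interest in Crosswind Logistics SA, giving 77% + 8% = 85%.
By sibling attribution (R1), Oren Silva is treated as also owning Farrukh Silva's interest in Bluewater Services GmbH, giving 54% + 20% = 74%.
Chain via Crosswind Logistics SA → Orion Pharma AG (R3): 85% × 92% × 59% = 46.138% of Halcyon Manufacturing Inc.
Chain via Bluewater Services GmbH → Larkspur Industries Corp. (R3): 74% × 48% × 23% = 8.1696% of Halcyon Manufacturing Inc.
Aggregating (R2): 46.138% + 8.1696% = 54.3076%.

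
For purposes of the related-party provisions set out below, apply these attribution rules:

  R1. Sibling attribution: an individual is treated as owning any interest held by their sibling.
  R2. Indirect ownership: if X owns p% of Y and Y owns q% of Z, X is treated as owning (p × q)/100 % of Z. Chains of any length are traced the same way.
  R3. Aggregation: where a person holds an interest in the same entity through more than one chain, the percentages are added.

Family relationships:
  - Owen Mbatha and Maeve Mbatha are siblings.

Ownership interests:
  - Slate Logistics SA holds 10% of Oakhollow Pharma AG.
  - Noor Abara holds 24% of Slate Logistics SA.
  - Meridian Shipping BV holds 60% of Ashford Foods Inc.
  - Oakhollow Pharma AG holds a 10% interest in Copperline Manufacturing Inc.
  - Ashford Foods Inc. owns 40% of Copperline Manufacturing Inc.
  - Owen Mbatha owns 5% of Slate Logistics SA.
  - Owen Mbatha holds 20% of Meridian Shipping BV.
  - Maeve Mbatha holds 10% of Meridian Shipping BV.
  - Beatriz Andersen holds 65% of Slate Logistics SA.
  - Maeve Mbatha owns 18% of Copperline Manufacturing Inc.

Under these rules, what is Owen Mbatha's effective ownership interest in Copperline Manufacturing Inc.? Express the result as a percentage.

By sibling attribution (R1), Owen Mbatha is treated as also owning Maeve Mbatha's interest in Meridian Shipping BV, giving 20% + 10% = 30%.
By sibling attribution (R1), Owen Mbatha is treated as owning Maeve Mbatha's 18% interest in Copperline Manufacturing Inc.
Chain via Meridian Shipping BV → Ashford Foods Inc. (R2): 30% × 60% × 40% = 7.2% of Copperline Manufacturing Inc.
Chain via Slate Logistics SA → Oakhollow Pharma AG (R2): 5% × 10% × 10% = 0.05% of Copperline Manufacturing Inc.
Direct interest in Copperline Manufacturing Inc: 18%.
Aggregating (R3): 7.2% + 0.05% + 18% = 25.25%.

25.25%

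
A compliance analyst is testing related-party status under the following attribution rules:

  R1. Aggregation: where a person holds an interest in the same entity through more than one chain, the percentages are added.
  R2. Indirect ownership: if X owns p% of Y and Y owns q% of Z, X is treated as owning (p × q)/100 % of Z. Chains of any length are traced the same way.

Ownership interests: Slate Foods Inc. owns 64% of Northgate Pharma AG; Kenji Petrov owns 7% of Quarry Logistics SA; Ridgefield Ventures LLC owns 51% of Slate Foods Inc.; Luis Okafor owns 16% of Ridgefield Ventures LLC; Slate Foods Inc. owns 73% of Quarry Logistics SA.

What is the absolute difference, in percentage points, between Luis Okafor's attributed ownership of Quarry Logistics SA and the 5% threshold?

0.9568

Chain via Ridgefield Ventures LLC → Slate Foods Inc. (R2): 16% × 51% × 73% = 5.9568% of Quarry Logistics SA.
5.9568% exceeds the 5% threshold by 0.9568 percentage points.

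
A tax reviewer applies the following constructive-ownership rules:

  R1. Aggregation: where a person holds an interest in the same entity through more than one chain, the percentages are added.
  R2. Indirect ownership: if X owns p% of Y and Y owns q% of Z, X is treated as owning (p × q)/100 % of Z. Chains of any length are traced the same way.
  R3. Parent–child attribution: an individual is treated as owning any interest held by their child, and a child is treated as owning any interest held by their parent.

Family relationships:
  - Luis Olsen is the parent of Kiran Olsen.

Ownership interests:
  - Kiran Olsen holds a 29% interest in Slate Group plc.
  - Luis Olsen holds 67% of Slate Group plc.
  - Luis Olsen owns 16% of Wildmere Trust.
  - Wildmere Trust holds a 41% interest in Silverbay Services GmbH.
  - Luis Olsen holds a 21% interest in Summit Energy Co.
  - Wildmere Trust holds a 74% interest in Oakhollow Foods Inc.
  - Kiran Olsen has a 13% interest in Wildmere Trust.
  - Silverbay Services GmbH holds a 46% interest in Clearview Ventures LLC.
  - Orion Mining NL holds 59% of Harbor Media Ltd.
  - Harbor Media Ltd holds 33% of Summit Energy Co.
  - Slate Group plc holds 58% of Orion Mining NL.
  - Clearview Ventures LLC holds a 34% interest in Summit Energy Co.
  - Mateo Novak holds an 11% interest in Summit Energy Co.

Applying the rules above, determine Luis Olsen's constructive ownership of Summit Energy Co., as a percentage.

33.700492%

By parent–child attribution (R3), Luis Olsen is treated as also owning Kiran Olsen's interest in Slate Group plc, giving 67% + 29% = 96%.
By parent–child attribution (R3), Luis Olsen is treated as also owning Kiran Olsen's interest in Wildmere Trust, giving 16% + 13% = 29%.
Chain via Slate Group plc → Orion Mining NL → Harbor Media Ltd (R2): 96% × 58% × 59% × 33% = 10.840896% of Summit Energy Co.
Chain via Wildmere Trust → Silverbay Services GmbH → Clearview Ventures LLC (R2): 29% × 41% × 46% × 34% = 1.859596% of Summit Energy Co.
Direct interest in Summit Energy Co: 21%.
Aggregating (R1): 10.840896% + 1.859596% + 21% = 33.700492%.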